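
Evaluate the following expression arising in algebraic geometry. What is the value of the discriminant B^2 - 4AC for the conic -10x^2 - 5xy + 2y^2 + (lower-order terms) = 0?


The discriminant of a conic Ax^2 + Bxy + Cy^2 + ... = 0 is B^2 - 4AC.
B^2 = (-5)^2 = 25
4AC = 4*(-10)*2 = -80
Discriminant = 25 + 80 = 105

105


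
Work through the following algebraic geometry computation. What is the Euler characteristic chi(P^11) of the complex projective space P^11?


The complex projective space P^11 has one cell in each even real dimension 0, 2, ..., 22.
The cohomology groups are H^{2k}(P^11) = Z for k = 0,...,11, and 0 otherwise.
Euler characteristic = sum of Betti numbers = 1 per even-dimensional cohomology group.
chi(P^11) = 11 + 1 = 12

12


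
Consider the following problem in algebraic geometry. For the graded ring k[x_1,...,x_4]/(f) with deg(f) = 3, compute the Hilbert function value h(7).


For R = k[x_1,...,x_n]/(f) with f homogeneous of degree e:
The Hilbert series is (1 - t^e)/(1 - t)^n.
So h(d) = C(d+n-1, n-1) - C(d-e+n-1, n-1) for d >= e.
With n=4, e=3, d=7:
C(7+4-1, 4-1) = C(10, 3) = 120
C(7-3+4-1, 4-1) = C(7, 3) = 35
h(7) = 120 - 35 = 85

85


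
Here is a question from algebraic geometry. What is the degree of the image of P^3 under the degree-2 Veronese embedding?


The Veronese variety v_2(P^3) has degree d^r.
d^r = 2^3 = 8

8


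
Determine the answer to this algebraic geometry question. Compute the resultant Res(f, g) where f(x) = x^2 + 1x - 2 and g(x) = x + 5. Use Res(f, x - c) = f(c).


For Res(f, x - c), we evaluate f at x = c.
f(-5) = (-5)^2 + 1*(-5) - 2
= 25 - 5 - 2
= 20 - 2 = 18
Res(f, g) = 18

18


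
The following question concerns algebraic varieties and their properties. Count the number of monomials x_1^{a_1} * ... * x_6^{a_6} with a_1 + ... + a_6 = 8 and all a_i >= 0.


The number of degree-8 monomials in 6 variables is C(d+n-1, n-1).
= C(8+6-1, 6-1) = C(13, 5)
= 1287

1287


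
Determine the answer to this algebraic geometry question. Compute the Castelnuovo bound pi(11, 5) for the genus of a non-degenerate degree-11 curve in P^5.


Castelnuovo's bound: write d - 1 = m(r-1) + epsilon with 0 <= epsilon < r-1.
d - 1 = 11 - 1 = 10
r - 1 = 5 - 1 = 4
10 = 2*4 + 2, so m = 2, epsilon = 2
pi(d, r) = m(m-1)(r-1)/2 + m*epsilon
= 2*1*4/2 + 2*2
= 8/2 + 4
= 4 + 4 = 8

8


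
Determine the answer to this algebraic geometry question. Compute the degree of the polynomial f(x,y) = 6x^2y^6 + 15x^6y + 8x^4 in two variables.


Examine each term for its total degree (sum of exponents).
  Term '6x^2y^6' has total degree 2+6 = 8.
  Term '15x^6y' has total degree 6+1 = 7.
  Term '8x^4' has total degree 4+0 = 4.
The maximum total degree among all terms is 8.

8


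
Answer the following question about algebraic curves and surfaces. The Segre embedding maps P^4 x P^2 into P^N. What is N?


The Segre embedding maps P^m x P^n into P^N via
all products of coordinates from each factor.
N = (m+1)(n+1) - 1
N = (4+1)(2+1) - 1
N = 5*3 - 1
N = 15 - 1 = 14

14


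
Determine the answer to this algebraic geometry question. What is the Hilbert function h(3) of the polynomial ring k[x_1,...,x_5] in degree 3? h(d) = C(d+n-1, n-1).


The Hilbert function for the polynomial ring in 5 variables is:
h(d) = C(d+n-1, n-1)
h(3) = C(3+5-1, 5-1) = C(7, 4)
= 7! / (4! * 3!)
= 35

35


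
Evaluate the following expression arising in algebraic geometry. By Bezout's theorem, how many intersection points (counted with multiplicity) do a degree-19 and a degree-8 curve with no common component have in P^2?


Bezout's theorem states the intersection count equals the product of degrees.
Intersection count = 19 * 8 = 152

152


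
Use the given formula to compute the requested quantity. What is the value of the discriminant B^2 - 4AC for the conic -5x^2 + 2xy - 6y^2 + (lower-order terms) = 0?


The discriminant of a conic Ax^2 + Bxy + Cy^2 + ... = 0 is B^2 - 4AC.
B^2 = 2^2 = 4
4AC = 4*(-5)*(-6) = 120
Discriminant = 4 - 120 = -116

-116


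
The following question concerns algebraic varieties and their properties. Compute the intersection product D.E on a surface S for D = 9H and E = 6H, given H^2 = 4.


Using bilinearity of the intersection pairing on a surface S:
(aH).(bH) = ab * (H.H)
We have H^2 = 4.
D.E = (9H).(6H) = 9*6*4
= 54*4
= 216

216


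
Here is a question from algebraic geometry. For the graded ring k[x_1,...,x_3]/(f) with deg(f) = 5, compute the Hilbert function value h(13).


For R = k[x_1,...,x_n]/(f) with f homogeneous of degree e:
The Hilbert series is (1 - t^e)/(1 - t)^n.
So h(d) = C(d+n-1, n-1) - C(d-e+n-1, n-1) for d >= e.
With n=3, e=5, d=13:
C(13+3-1, 3-1) = C(15, 2) = 105
C(13-5+3-1, 3-1) = C(10, 2) = 45
h(13) = 105 - 45 = 60

60


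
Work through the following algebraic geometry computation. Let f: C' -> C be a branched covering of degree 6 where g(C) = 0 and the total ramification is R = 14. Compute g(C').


Riemann-Hurwitz formula: 2g' - 2 = d(2g - 2) + R
Given: d = 6, g = 0, R = 14
2g' - 2 = 6*(2*0 - 2) + 14
2g' - 2 = 6*(-2) + 14
2g' - 2 = -12 + 14 = 2
2g' = 4
g' = 2

2


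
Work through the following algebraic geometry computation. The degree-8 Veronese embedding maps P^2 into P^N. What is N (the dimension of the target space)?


The Veronese embedding v_d: P^n -> P^N maps each point to all
degree-d monomials in n+1 homogeneous coordinates.
N = C(n+d, d) - 1
N = C(2+8, 8) - 1
N = C(10, 8) - 1
C(10, 8) = 45
N = 45 - 1 = 44

44


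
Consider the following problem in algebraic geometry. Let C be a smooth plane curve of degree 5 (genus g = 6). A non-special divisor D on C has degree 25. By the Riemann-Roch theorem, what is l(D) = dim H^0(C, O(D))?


First, compute the genus of a smooth plane curve of degree 5:
g = (d-1)(d-2)/2 = (5-1)(5-2)/2 = 6
For a non-special divisor D (i.e., h^1(D) = 0), Riemann-Roch gives:
l(D) = deg(D) - g + 1
Since deg(D) = 25 >= 2g - 1 = 11, D is non-special.
l(D) = 25 - 6 + 1 = 20

20


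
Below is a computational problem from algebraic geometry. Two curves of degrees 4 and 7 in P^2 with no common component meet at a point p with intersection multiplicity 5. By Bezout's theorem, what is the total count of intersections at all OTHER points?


By Bezout's theorem, the total intersection number is d1 * d2.
Total = 4 * 7 = 28
Intersection multiplicity at p = 5
Remaining intersections = 28 - 5 = 23

23


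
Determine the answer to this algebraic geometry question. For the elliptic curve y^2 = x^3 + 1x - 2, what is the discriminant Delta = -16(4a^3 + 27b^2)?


Compute each component:
4a^3 = 4*1^3 = 4*1 = 4
27b^2 = 27*(-2)^2 = 27*4 = 108
4a^3 + 27b^2 = 4 + 108 = 112
Delta = -16*112 = -1792

-1792


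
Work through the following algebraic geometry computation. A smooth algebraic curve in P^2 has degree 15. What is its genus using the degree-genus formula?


Using the genus formula for smooth plane curves:
g = (d-1)(d-2)/2
g = (15-1)(15-2)/2
g = 14*13/2
g = 182/2 = 91

91


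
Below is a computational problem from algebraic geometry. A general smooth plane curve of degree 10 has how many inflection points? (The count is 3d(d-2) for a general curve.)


For a general smooth plane curve C of degree d, the inflection points are
the intersection of C with its Hessian curve, which has degree 3(d-2).
By Bezout, the total intersection number is d * 3(d-2) = 10 * 24 = 240.
For a general curve every flex is ordinary, so each contributes
multiplicity 1 to C·Hess(C), and the number of distinct inflection
points is 3d(d-2).
Inflection points = 3*10*(10-2) = 3*10*8 = 240

240


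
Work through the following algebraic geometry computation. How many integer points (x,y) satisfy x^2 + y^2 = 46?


Systematically check integer values of x where x^2 <= 46.
For each valid x, check if 46 - x^2 is a perfect square.
Total integer solutions found: 0

0


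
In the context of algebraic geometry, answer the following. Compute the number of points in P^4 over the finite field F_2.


P^4(F_2) has (q^(n+1) - 1)/(q - 1) points.
= 2^4 + 2^3 + 2^2 + 2^1 + 2^0
= 16 + 8 + 4 + 2 + 1
= 31

31


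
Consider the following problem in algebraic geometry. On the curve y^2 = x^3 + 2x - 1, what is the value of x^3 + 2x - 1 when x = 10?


Compute x^3 + 2x - 1 at x = 10:
x^3 = 10^3 = 1000
2*x = 2*10 = 20
Sum: 1000 + 20 - 1 = 1019

1019


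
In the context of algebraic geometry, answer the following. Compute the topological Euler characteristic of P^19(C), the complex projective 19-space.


The complex projective space P^19 has one cell in each even real dimension 0, 2, ..., 38.
The cohomology groups are H^{2k}(P^19) = Z for k = 0,...,19, and 0 otherwise.
Euler characteristic = sum of Betti numbers = 1 per even-dimensional cohomology group.
chi(P^19) = 19 + 1 = 20

20


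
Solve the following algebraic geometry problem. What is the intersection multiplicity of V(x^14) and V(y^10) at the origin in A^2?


The intersection multiplicity of V(x^a) and V(y^b) at the origin is:
I(O; V(x^14), V(y^10)) = dim_k(k[x,y]/(x^14, y^10))
A basis for k[x,y]/(x^14, y^10) is the set of monomials x^i * y^j
where 0 <= i < 14 and 0 <= j < 10.
The number of such monomials is 14 * 10 = 140

140


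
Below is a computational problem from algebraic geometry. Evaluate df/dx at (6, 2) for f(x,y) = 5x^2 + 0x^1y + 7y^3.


df/dx = 2*5*x^1 + 1*0*x^0*y
At (6,2): 2*5*6^1 + 1*0*6^0*2
= 60 + 0
= 60

60


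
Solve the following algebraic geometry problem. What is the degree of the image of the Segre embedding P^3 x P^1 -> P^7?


The degree of the Segre variety P^3 x P^1 is C(m+n, m).
= C(4, 3)
= 4

4


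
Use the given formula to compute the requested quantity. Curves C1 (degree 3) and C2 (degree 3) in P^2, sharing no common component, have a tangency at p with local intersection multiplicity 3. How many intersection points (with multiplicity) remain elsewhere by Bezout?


By Bezout's theorem, the total intersection number is d1 * d2.
Total = 3 * 3 = 9
Intersection multiplicity at p = 3
Remaining intersections = 9 - 3 = 6

6


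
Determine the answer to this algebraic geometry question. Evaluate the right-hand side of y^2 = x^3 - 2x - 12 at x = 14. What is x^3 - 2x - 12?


Compute x^3 - 2x - 12 at x = 14:
x^3 = 14^3 = 2744
(-2)*x = (-2)*14 = -28
Sum: 2744 - 28 - 12 = 2704

2704


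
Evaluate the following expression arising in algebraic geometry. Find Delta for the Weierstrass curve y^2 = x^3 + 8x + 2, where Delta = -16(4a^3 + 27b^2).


Compute each component:
4a^3 = 4*8^3 = 4*512 = 2048
27b^2 = 27*2^2 = 27*4 = 108
4a^3 + 27b^2 = 2048 + 108 = 2156
Delta = -16*2156 = -34496

-34496


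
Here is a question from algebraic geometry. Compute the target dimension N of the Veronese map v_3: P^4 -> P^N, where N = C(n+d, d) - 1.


The Veronese embedding v_d: P^n -> P^N maps each point to all
degree-d monomials in n+1 homogeneous coordinates.
N = C(n+d, d) - 1
N = C(4+3, 3) - 1
N = C(7, 3) - 1
C(7, 3) = 35
N = 35 - 1 = 34

34


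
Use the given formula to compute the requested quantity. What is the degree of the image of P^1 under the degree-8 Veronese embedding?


The Veronese variety v_8(P^1) has degree d^r.
d^r = 8^1 = 8

8


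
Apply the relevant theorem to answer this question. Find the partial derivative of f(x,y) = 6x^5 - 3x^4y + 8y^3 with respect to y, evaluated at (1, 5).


df/dy = (-3)*x^4 + 3*8*y^2
At (1,5): (-3)*1^4 + 3*8*5^2
= -3 + 600
= 597

597


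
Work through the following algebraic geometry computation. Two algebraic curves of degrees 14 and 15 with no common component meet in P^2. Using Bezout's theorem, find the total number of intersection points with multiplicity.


Bezout's theorem states the intersection count equals the product of degrees.
Intersection count = 14 * 15 = 210

210


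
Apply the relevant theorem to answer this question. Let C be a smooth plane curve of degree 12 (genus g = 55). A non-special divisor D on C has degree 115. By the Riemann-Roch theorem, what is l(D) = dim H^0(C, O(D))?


First, compute the genus of a smooth plane curve of degree 12:
g = (d-1)(d-2)/2 = (12-1)(12-2)/2 = 55
For a non-special divisor D (i.e., h^1(D) = 0), Riemann-Roch gives:
l(D) = deg(D) - g + 1
Since deg(D) = 115 >= 2g - 1 = 109, D is non-special.
l(D) = 115 - 55 + 1 = 61

61


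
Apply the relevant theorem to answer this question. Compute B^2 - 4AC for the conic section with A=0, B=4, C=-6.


The discriminant of a conic Ax^2 + Bxy + Cy^2 + ... = 0 is B^2 - 4AC.
B^2 = 4^2 = 16
4AC = 4*0*(-6) = 0
Discriminant = 16 + 0 = 16

16


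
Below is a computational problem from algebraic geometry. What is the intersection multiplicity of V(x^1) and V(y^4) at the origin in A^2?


The intersection multiplicity of V(x^a) and V(y^b) at the origin is:
I(O; V(x^1), V(y^4)) = dim_k(k[x,y]/(x^1, y^4))
A basis for k[x,y]/(x^1, y^4) is the set of monomials x^i * y^j
where 0 <= i < 1 and 0 <= j < 4.
The number of such monomials is 1 * 4 = 4

4


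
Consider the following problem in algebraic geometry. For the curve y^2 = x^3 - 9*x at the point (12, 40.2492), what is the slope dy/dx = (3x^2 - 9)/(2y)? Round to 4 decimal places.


Using implicit differentiation of y^2 = x^3 - 9*x:
2y * dy/dx = 3x^2 - 9
dy/dx = (3x^2 - 9)/(2y)
Numerator: 3*12^2 - 9 = 423
Denominator: 2*40.2492 = 80.4984
dy/dx = 423/80.4984 = 5.2548

5.2548


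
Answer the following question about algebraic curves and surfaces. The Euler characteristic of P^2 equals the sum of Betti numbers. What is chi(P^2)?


The complex projective space P^2 has one cell in each even real dimension 0, 2, ..., 4.
The cohomology groups are H^{2k}(P^2) = Z for k = 0,...,2, and 0 otherwise.
Euler characteristic = sum of Betti numbers = 1 per even-dimensional cohomology group.
chi(P^2) = 2 + 1 = 3

3


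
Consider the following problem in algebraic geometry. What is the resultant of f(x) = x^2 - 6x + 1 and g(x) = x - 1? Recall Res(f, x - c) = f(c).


For Res(f, x - c), we evaluate f at x = c.
f(1) = 1^2 - 6*1 + 1
= 1 - 6 + 1
= -5 + 1 = -4
Res(f, g) = -4

-4


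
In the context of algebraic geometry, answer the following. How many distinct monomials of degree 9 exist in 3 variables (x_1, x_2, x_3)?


The number of degree-9 monomials in 3 variables is C(d+n-1, n-1).
= C(9+3-1, 3-1) = C(11, 2)
= 55

55


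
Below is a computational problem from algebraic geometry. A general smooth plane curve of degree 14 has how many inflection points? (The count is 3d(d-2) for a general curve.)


For a general smooth plane curve C of degree d, the inflection points are
the intersection of C with its Hessian curve, which has degree 3(d-2).
By Bezout, the total intersection number is d * 3(d-2) = 14 * 36 = 504.
For a general curve every flex is ordinary, so each contributes
multiplicity 1 to C·Hess(C), and the number of distinct inflection
points is 3d(d-2).
Inflection points = 3*14*(14-2) = 3*14*12 = 504

504


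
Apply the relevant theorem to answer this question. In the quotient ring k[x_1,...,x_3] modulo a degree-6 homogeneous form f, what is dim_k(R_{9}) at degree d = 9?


For R = k[x_1,...,x_n]/(f) with f homogeneous of degree e:
The Hilbert series is (1 - t^e)/(1 - t)^n.
So h(d) = C(d+n-1, n-1) - C(d-e+n-1, n-1) for d >= e.
With n=3, e=6, d=9:
C(9+3-1, 3-1) = C(11, 2) = 55
C(9-6+3-1, 3-1) = C(5, 2) = 10
h(9) = 55 - 10 = 45

45


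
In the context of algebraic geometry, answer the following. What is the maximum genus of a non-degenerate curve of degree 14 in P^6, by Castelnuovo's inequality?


Castelnuovo's bound: write d - 1 = m(r-1) + epsilon with 0 <= epsilon < r-1.
d - 1 = 14 - 1 = 13
r - 1 = 6 - 1 = 5
13 = 2*5 + 3, so m = 2, epsilon = 3
pi(d, r) = m(m-1)(r-1)/2 + m*epsilon
= 2*1*5/2 + 2*3
= 10/2 + 6
= 5 + 6 = 11

11


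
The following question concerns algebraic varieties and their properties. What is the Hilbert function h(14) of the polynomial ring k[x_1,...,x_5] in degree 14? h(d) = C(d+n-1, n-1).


The Hilbert function for the polynomial ring in 5 variables is:
h(d) = C(d+n-1, n-1)
h(14) = C(14+5-1, 5-1) = C(18, 4)
= 18! / (4! * 14!)
= 3060

3060


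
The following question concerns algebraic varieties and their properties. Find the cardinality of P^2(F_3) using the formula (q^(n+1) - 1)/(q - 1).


P^2(F_3) has (q^(n+1) - 1)/(q - 1) points.
= 3^2 + 3^1 + 3^0
= 9 + 3 + 1
= 13

13


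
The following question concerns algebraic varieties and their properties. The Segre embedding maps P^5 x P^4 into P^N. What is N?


The Segre embedding maps P^m x P^n into P^N via
all products of coordinates from each factor.
N = (m+1)(n+1) - 1
N = (5+1)(4+1) - 1
N = 6*5 - 1
N = 30 - 1 = 29

29


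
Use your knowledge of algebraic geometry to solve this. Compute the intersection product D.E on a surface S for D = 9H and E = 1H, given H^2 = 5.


Using bilinearity of the intersection pairing on a surface S:
(aH).(bH) = ab * (H.H)
We have H^2 = 5.
D.E = (9H).(1H) = 9*1*5
= 9*5
= 45

45


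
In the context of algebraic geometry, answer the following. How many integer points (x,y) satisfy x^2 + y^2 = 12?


Systematically check integer values of x where x^2 <= 12.
For each valid x, check if 12 - x^2 is a perfect square.
Total integer solutions found: 0

0


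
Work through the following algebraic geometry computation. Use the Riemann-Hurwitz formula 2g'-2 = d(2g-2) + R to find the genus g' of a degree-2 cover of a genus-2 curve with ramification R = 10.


Riemann-Hurwitz formula: 2g' - 2 = d(2g - 2) + R
Given: d = 2, g = 2, R = 10
2g' - 2 = 2*(2*2 - 2) + 10
2g' - 2 = 2*2 + 10
2g' - 2 = 4 + 10 = 14
2g' = 16
g' = 8

8


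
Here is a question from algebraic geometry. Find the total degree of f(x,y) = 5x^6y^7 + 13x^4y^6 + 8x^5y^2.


Examine each term for its total degree (sum of exponents).
  Term '5x^6y^7' has total degree 6+7 = 13.
  Term '13x^4y^6' has total degree 4+6 = 10.
  Term '8x^5y^2' has total degree 5+2 = 7.
The maximum total degree among all terms is 13.

13


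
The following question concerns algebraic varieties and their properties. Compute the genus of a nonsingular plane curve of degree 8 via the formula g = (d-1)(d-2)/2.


Using the genus formula for smooth plane curves:
g = (d-1)(d-2)/2
g = (8-1)(8-2)/2
g = 7*6/2
g = 42/2 = 21

21


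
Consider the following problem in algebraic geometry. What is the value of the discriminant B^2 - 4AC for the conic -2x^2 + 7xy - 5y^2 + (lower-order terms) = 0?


The discriminant of a conic Ax^2 + Bxy + Cy^2 + ... = 0 is B^2 - 4AC.
B^2 = 7^2 = 49
4AC = 4*(-2)*(-5) = 40
Discriminant = 49 - 40 = 9

9


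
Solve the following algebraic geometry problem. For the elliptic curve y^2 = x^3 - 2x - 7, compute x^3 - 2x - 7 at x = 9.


Compute x^3 - 2x - 7 at x = 9:
x^3 = 9^3 = 729
(-2)*x = (-2)*9 = -18
Sum: 729 - 18 - 7 = 704

704


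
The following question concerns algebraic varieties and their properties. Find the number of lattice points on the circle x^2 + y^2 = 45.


Systematically check integer values of x where x^2 <= 45.
For each valid x, check if 45 - x^2 is a perfect square.
x=3: 45 - 9 = 36, sqrt = 6 (valid)
x=6: 45 - 36 = 9, sqrt = 3 (valid)
Total integer solutions found: 8

8


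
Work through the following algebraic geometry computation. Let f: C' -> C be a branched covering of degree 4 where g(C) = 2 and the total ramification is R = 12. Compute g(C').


Riemann-Hurwitz formula: 2g' - 2 = d(2g - 2) + R
Given: d = 4, g = 2, R = 12
2g' - 2 = 4*(2*2 - 2) + 12
2g' - 2 = 4*2 + 12
2g' - 2 = 8 + 12 = 20
2g' = 22
g' = 11

11


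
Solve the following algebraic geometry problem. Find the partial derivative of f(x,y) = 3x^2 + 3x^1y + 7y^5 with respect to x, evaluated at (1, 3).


df/dx = 2*3*x^1 + 1*3*x^0*y
At (1,3): 2*3*1^1 + 1*3*1^0*3
= 6 + 9
= 15

15


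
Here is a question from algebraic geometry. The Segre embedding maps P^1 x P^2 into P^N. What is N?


The Segre embedding maps P^m x P^n into P^N via
all products of coordinates from each factor.
N = (m+1)(n+1) - 1
N = (1+1)(2+1) - 1
N = 2*3 - 1
N = 6 - 1 = 5

5


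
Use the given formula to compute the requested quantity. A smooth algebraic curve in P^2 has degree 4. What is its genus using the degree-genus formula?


Using the genus formula for smooth plane curves:
g = (d-1)(d-2)/2
g = (4-1)(4-2)/2
g = 3*2/2
g = 6/2 = 3

3


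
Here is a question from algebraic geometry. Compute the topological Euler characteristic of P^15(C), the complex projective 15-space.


The complex projective space P^15 has one cell in each even real dimension 0, 2, ..., 30.
The cohomology groups are H^{2k}(P^15) = Z for k = 0,...,15, and 0 otherwise.
Euler characteristic = sum of Betti numbers = 1 per even-dimensional cohomology group.
chi(P^15) = 15 + 1 = 16

16


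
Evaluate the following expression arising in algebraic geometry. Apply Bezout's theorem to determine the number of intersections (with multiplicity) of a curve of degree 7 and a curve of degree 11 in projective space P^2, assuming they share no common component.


Bezout's theorem states the intersection count equals the product of degrees.
Intersection count = 7 * 11 = 77

77


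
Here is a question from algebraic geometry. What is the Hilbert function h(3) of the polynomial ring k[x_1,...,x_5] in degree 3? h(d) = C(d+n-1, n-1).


The Hilbert function for the polynomial ring in 5 variables is:
h(d) = C(d+n-1, n-1)
h(3) = C(3+5-1, 5-1) = C(7, 4)
= 7! / (4! * 3!)
= 35

35


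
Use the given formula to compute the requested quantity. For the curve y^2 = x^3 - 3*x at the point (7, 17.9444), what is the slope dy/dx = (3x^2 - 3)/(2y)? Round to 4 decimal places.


Using implicit differentiation of y^2 = x^3 - 3*x:
2y * dy/dx = 3x^2 - 3
dy/dx = (3x^2 - 3)/(2y)
Numerator: 3*7^2 - 3 = 144
Denominator: 2*17.9444 = 35.8888
dy/dx = 144/35.8888 = 4.0124

4.0124


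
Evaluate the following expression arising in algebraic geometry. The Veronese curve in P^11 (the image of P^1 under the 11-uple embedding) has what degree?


The rational normal curve in P^11 is the image of P^1 under the 11-uple Veronese.
A general hyperplane in P^11 pulls back to a degree-11 form on P^1, which has 11 zeros,
so the curve meets a general hyperplane in 11 points. Degree = 11.

11


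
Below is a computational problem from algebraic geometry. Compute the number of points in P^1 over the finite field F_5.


P^1(F_5) has (q^(n+1) - 1)/(q - 1) points.
= 5^1 + 5^0
= 5 + 1
= 6

6


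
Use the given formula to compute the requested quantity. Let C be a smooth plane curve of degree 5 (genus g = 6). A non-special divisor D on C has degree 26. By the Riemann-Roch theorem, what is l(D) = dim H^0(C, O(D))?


First, compute the genus of a smooth plane curve of degree 5:
g = (d-1)(d-2)/2 = (5-1)(5-2)/2 = 6
For a non-special divisor D (i.e., h^1(D) = 0), Riemann-Roch gives:
l(D) = deg(D) - g + 1
Since deg(D) = 26 >= 2g - 1 = 11, D is non-special.
l(D) = 26 - 6 + 1 = 21

21


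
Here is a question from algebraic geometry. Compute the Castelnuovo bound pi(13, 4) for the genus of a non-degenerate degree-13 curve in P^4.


Castelnuovo's bound: write d - 1 = m(r-1) + epsilon with 0 <= epsilon < r-1.
d - 1 = 13 - 1 = 12
r - 1 = 4 - 1 = 3
12 = 4*3 + 0, so m = 4, epsilon = 0
pi(d, r) = m(m-1)(r-1)/2 + m*epsilon
= 4*3*3/2 + 4*0
= 36/2 + 0
= 18 + 0 = 18

18


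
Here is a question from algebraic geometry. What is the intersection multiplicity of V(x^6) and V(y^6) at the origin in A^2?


The intersection multiplicity of V(x^a) and V(y^b) at the origin is:
I(O; V(x^6), V(y^6)) = dim_k(k[x,y]/(x^6, y^6))
A basis for k[x,y]/(x^6, y^6) is the set of monomials x^i * y^j
where 0 <= i < 6 and 0 <= j < 6.
The number of such monomials is 6 * 6 = 36

36


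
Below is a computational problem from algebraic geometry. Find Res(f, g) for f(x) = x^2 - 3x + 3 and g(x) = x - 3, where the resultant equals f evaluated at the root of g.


For Res(f, x - c), we evaluate f at x = c.
f(3) = 3^2 - 3*3 + 3
= 9 - 9 + 3
= 0 + 3 = 3
Res(f, g) = 3

3


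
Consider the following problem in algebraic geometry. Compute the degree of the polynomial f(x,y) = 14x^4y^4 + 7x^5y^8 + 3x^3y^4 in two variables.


Examine each term for its total degree (sum of exponents).
  Term '14x^4y^4' has total degree 4+4 = 8.
  Term '7x^5y^8' has total degree 5+8 = 13.
  Term '3x^3y^4' has total degree 3+4 = 7.
The maximum total degree among all terms is 13.

13


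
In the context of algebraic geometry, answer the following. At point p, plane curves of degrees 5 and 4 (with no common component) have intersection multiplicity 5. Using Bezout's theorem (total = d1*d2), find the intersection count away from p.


By Bezout's theorem, the total intersection number is d1 * d2.
Total = 5 * 4 = 20
Intersection multiplicity at p = 5
Remaining intersections = 20 - 5 = 15

15


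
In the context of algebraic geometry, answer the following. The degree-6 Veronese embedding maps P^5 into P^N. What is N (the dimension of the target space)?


The Veronese embedding v_d: P^n -> P^N maps each point to all
degree-d monomials in n+1 homogeneous coordinates.
N = C(n+d, d) - 1
N = C(5+6, 6) - 1
N = C(11, 6) - 1
C(11, 6) = 462
N = 462 - 1 = 461

461


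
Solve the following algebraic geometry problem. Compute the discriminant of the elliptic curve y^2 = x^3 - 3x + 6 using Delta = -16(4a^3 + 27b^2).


Compute each component:
4a^3 = 4*(-3)^3 = 4*(-27) = -108
27b^2 = 27*6^2 = 27*36 = 972
4a^3 + 27b^2 = -108 + 972 = 864
Delta = -16*864 = -13824

-13824


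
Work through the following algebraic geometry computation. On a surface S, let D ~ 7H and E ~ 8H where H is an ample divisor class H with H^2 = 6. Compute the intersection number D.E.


Using bilinearity of the intersection pairing on a surface S:
(aH).(bH) = ab * (H.H)
We have H^2 = 6.
D.E = (7H).(8H) = 7*8*6
= 56*6
= 336

336


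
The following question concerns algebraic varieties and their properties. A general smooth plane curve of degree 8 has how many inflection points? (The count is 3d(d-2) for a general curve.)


For a general smooth plane curve C of degree d, the inflection points are
the intersection of C with its Hessian curve, which has degree 3(d-2).
By Bezout, the total intersection number is d * 3(d-2) = 8 * 18 = 144.
For a general curve every flex is ordinary, so each contributes
multiplicity 1 to C·Hess(C), and the number of distinct inflection
points is 3d(d-2).
Inflection points = 3*8*(8-2) = 3*8*6 = 144

144


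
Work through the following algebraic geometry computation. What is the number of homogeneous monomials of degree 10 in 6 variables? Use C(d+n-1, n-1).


The number of degree-10 monomials in 6 variables is C(d+n-1, n-1).
= C(10+6-1, 6-1) = C(15, 5)
= 3003

3003


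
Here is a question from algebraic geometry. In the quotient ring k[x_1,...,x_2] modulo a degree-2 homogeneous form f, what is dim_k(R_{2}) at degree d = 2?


For R = k[x_1,...,x_n]/(f) with f homogeneous of degree e:
The Hilbert series is (1 - t^e)/(1 - t)^n.
So h(d) = C(d+n-1, n-1) - C(d-e+n-1, n-1) for d >= e.
With n=2, e=2, d=2:
C(2+2-1, 2-1) = C(3, 1) = 3
C(2-2+2-1, 2-1) = C(1, 1) = 1
h(2) = 3 - 1 = 2

2


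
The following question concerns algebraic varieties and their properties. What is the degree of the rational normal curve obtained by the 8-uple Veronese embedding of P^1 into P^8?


The rational normal curve in P^8 is the image of P^1 under the 8-uple Veronese.
A general hyperplane in P^8 pulls back to a degree-8 form on P^1, which has 8 zeros,
so the curve meets a general hyperplane in 8 points. Degree = 8.

8


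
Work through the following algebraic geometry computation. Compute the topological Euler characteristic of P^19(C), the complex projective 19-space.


The complex projective space P^19 has one cell in each even real dimension 0, 2, ..., 38.
The cohomology groups are H^{2k}(P^19) = Z for k = 0,...,19, and 0 otherwise.
Euler characteristic = sum of Betti numbers = 1 per even-dimensional cohomology group.
chi(P^19) = 19 + 1 = 20

20


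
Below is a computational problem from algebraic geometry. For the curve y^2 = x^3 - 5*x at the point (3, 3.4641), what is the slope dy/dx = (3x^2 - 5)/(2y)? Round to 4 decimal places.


Using implicit differentiation of y^2 = x^3 - 5*x:
2y * dy/dx = 3x^2 - 5
dy/dx = (3x^2 - 5)/(2y)
Numerator: 3*3^2 - 5 = 22
Denominator: 2*3.4641 = 6.9282
dy/dx = 22/6.9282 = 3.1754

3.1754


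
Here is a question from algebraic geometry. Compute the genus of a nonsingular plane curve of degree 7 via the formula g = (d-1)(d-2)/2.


Using the genus formula for smooth plane curves:
g = (d-1)(d-2)/2
g = (7-1)(7-2)/2
g = 6*5/2
g = 30/2 = 15

15


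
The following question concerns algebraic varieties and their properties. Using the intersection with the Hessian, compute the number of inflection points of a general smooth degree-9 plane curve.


For a general smooth plane curve C of degree d, the inflection points are
the intersection of C with its Hessian curve, which has degree 3(d-2).
By Bezout, the total intersection number is d * 3(d-2) = 9 * 21 = 189.
For a general curve every flex is ordinary, so each contributes
multiplicity 1 to C·Hess(C), and the number of distinct inflection
points is 3d(d-2).
Inflection points = 3*9*(9-2) = 3*9*7 = 189

189


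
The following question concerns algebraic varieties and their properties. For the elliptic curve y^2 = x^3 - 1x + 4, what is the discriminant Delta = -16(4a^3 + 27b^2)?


Compute each component:
4a^3 = 4*(-1)^3 = 4*(-1) = -4
27b^2 = 27*4^2 = 27*16 = 432
4a^3 + 27b^2 = -4 + 432 = 428
Delta = -16*428 = -6848

-6848


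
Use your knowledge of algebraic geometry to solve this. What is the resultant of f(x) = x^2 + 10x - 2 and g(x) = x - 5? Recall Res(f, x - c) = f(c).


For Res(f, x - c), we evaluate f at x = c.
f(5) = 5^2 + 10*5 - 2
= 25 + 50 - 2
= 75 - 2 = 73
Res(f, g) = 73

73


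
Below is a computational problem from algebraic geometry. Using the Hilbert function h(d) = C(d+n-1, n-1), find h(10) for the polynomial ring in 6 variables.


The Hilbert function for the polynomial ring in 6 variables is:
h(d) = C(d+n-1, n-1)
h(10) = C(10+6-1, 6-1) = C(15, 5)
= 15! / (5! * 10!)
= 3003

3003


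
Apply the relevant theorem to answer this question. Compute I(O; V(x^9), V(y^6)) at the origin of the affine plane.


The intersection multiplicity of V(x^a) and V(y^b) at the origin is:
I(O; V(x^9), V(y^6)) = dim_k(k[x,y]/(x^9, y^6))
A basis for k[x,y]/(x^9, y^6) is the set of monomials x^i * y^j
where 0 <= i < 9 and 0 <= j < 6.
The number of such monomials is 9 * 6 = 54

54


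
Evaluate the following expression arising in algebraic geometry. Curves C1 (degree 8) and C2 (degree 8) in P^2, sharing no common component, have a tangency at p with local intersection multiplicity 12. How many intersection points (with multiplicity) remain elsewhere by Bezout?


By Bezout's theorem, the total intersection number is d1 * d2.
Total = 8 * 8 = 64
Intersection multiplicity at p = 12
Remaining intersections = 64 - 12 = 52

52


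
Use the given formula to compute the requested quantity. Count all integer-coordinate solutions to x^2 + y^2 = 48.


Systematically check integer values of x where x^2 <= 48.
For each valid x, check if 48 - x^2 is a perfect square.
Total integer solutions found: 0

0


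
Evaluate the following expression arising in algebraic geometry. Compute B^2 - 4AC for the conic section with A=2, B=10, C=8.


The discriminant of a conic Ax^2 + Bxy + Cy^2 + ... = 0 is B^2 - 4AC.
B^2 = 10^2 = 100
4AC = 4*2*8 = 64
Discriminant = 100 - 64 = 36

36


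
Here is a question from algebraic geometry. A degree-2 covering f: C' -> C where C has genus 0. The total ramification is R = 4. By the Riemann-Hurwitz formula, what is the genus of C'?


Riemann-Hurwitz formula: 2g' - 2 = d(2g - 2) + R
Given: d = 2, g = 0, R = 4
2g' - 2 = 2*(2*0 - 2) + 4
2g' - 2 = 2*(-2) + 4
2g' - 2 = -4 + 4 = 0
2g' = 2
g' = 1

1


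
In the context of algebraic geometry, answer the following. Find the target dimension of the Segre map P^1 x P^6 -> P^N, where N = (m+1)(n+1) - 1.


The Segre embedding maps P^m x P^n into P^N via
all products of coordinates from each factor.
N = (m+1)(n+1) - 1
N = (1+1)(6+1) - 1
N = 2*7 - 1
N = 14 - 1 = 13

13


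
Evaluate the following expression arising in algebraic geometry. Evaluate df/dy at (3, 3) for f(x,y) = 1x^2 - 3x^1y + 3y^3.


df/dy = (-3)*x^1 + 3*3*y^2
At (3,3): (-3)*3^1 + 3*3*3^2
= -9 + 81
= 72

72


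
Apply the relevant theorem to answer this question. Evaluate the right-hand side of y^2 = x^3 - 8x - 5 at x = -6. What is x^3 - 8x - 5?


Compute x^3 - 8x - 5 at x = -6:
x^3 = (-6)^3 = -216
(-8)*x = (-8)*(-6) = 48
Sum: -216 + 48 - 5 = -173

-173


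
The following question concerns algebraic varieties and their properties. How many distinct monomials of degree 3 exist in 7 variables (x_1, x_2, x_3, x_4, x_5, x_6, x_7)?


The number of degree-3 monomials in 7 variables is C(d+n-1, n-1).
= C(3+7-1, 7-1) = C(9, 6)
= 84

84


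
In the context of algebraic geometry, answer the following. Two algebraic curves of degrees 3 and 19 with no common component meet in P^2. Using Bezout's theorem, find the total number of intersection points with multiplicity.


Bezout's theorem states the intersection count equals the product of degrees.
Intersection count = 3 * 19 = 57

57


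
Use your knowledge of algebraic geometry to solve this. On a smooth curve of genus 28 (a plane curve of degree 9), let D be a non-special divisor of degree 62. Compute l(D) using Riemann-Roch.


First, compute the genus of a smooth plane curve of degree 9:
g = (d-1)(d-2)/2 = (9-1)(9-2)/2 = 28
For a non-special divisor D (i.e., h^1(D) = 0), Riemann-Roch gives:
l(D) = deg(D) - g + 1
Since deg(D) = 62 >= 2g - 1 = 55, D is non-special.
l(D) = 62 - 28 + 1 = 35

35


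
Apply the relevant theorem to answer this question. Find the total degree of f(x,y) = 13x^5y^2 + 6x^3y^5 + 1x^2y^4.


Examine each term for its total degree (sum of exponents).
  Term '13x^5y^2' has total degree 5+2 = 7.
  Term '6x^3y^5' has total degree 3+5 = 8.
  Term '1x^2y^4' has total degree 2+4 = 6.
The maximum total degree among all terms is 8.

8


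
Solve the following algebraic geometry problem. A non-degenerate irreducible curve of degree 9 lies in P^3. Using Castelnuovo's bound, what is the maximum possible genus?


Castelnuovo's bound: write d - 1 = m(r-1) + epsilon with 0 <= epsilon < r-1.
d - 1 = 9 - 1 = 8
r - 1 = 3 - 1 = 2
8 = 4*2 + 0, so m = 4, epsilon = 0
pi(d, r) = m(m-1)(r-1)/2 + m*epsilon
= 4*3*2/2 + 4*0
= 24/2 + 0
= 12 + 0 = 12

12


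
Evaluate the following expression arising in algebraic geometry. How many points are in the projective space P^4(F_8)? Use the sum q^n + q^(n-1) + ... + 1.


P^4(F_8) has (q^(n+1) - 1)/(q - 1) points.
= 8^4 + 8^3 + 8^2 + 8^1 + 8^0
= 4096 + 512 + 64 + 8 + 1
= 4681

4681


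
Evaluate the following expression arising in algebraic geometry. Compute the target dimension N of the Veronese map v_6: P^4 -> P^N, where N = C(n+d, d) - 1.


The Veronese embedding v_d: P^n -> P^N maps each point to all
degree-d monomials in n+1 homogeneous coordinates.
N = C(n+d, d) - 1
N = C(4+6, 6) - 1
N = C(10, 6) - 1
C(10, 6) = 210
N = 210 - 1 = 209

209


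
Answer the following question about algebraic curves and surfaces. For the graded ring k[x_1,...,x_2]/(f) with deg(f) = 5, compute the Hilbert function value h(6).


For R = k[x_1,...,x_n]/(f) with f homogeneous of degree e:
The Hilbert series is (1 - t^e)/(1 - t)^n.
So h(d) = C(d+n-1, n-1) - C(d-e+n-1, n-1) for d >= e.
With n=2, e=5, d=6:
C(6+2-1, 2-1) = C(7, 1) = 7
C(6-5+2-1, 2-1) = C(2, 1) = 2
h(6) = 7 - 2 = 5

5


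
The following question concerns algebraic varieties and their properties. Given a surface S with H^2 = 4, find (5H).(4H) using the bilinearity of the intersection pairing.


Using bilinearity of the intersection pairing on a surface S:
(aH).(bH) = ab * (H.H)
We have H^2 = 4.
D.E = (5H).(4H) = 5*4*4
= 20*4
= 80

80


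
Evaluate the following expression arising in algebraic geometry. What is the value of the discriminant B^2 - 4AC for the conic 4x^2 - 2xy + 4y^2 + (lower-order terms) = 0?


The discriminant of a conic Ax^2 + Bxy + Cy^2 + ... = 0 is B^2 - 4AC.
B^2 = (-2)^2 = 4
4AC = 4*4*4 = 64
Discriminant = 4 - 64 = -60

-60


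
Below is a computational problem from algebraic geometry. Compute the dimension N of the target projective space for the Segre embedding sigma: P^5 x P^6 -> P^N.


The Segre embedding maps P^m x P^n into P^N via
all products of coordinates from each factor.
N = (m+1)(n+1) - 1
N = (5+1)(6+1) - 1
N = 6*7 - 1
N = 42 - 1 = 41

41


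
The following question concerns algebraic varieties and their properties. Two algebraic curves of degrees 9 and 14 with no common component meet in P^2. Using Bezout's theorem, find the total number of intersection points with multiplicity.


Bezout's theorem states the intersection count equals the product of degrees.
Intersection count = 9 * 14 = 126

126


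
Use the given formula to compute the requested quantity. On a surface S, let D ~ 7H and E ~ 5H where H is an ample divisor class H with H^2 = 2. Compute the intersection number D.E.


Using bilinearity of the intersection pairing on a surface S:
(aH).(bH) = ab * (H.H)
We have H^2 = 2.
D.E = (7H).(5H) = 7*5*2
= 35*2
= 70

70


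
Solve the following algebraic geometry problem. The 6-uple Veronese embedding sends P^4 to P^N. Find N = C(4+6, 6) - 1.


The Veronese embedding v_d: P^n -> P^N maps each point to all
degree-d monomials in n+1 homogeneous coordinates.
N = C(n+d, d) - 1
N = C(4+6, 6) - 1
N = C(10, 6) - 1
C(10, 6) = 210
N = 210 - 1 = 209

209


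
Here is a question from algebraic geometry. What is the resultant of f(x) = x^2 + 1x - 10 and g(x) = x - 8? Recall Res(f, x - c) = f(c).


For Res(f, x - c), we evaluate f at x = c.
f(8) = 8^2 + 1*8 - 10
= 64 + 8 - 10
= 72 - 10 = 62
Res(f, g) = 62

62


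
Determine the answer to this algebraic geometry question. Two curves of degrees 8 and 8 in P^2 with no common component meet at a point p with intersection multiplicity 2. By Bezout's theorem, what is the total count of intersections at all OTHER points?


By Bezout's theorem, the total intersection number is d1 * d2.
Total = 8 * 8 = 64
Intersection multiplicity at p = 2
Remaining intersections = 64 - 2 = 62

62


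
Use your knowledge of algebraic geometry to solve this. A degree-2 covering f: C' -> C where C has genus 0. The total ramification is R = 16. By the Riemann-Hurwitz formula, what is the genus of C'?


Riemann-Hurwitz formula: 2g' - 2 = d(2g - 2) + R
Given: d = 2, g = 0, R = 16
2g' - 2 = 2*(2*0 - 2) + 16
2g' - 2 = 2*(-2) + 16
2g' - 2 = -4 + 16 = 12
2g' = 14
g' = 7

7


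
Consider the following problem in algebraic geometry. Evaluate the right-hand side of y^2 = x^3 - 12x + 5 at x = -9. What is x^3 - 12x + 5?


Compute x^3 - 12x + 5 at x = -9:
x^3 = (-9)^3 = -729
(-12)*x = (-12)*(-9) = 108
Sum: -729 + 108 + 5 = -616

-616


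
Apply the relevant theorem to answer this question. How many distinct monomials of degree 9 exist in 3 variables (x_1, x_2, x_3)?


The number of degree-9 monomials in 3 variables is C(d+n-1, n-1).
= C(9+3-1, 3-1) = C(11, 2)
= 55

55


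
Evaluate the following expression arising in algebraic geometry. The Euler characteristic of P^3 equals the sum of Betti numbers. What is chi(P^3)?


The complex projective space P^3 has one cell in each even real dimension 0, 2, ..., 6.
The cohomology groups are H^{2k}(P^3) = Z for k = 0,...,3, and 0 otherwise.
Euler characteristic = sum of Betti numbers = 1 per even-dimensional cohomology group.
chi(P^3) = 3 + 1 = 4

4


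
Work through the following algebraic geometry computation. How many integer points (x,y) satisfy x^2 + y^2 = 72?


Systematically check integer values of x where x^2 <= 72.
For each valid x, check if 72 - x^2 is a perfect square.
x=6: 72 - 36 = 36, sqrt = 6 (valid)
Total integer solutions found: 4

4
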